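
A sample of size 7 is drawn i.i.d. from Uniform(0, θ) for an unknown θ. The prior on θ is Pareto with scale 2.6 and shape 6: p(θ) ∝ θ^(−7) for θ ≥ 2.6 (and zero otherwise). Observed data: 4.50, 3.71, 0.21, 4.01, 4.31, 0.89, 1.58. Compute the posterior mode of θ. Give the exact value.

θ̂_MAP = 4.50

The Uniform(0, θ) likelihood is θ^(−n) for θ ≥ max(xᵢ), zero otherwise. Here max(xᵢ) = 4.50.
Posterior ∝ θ^(−7) · θ^(−7) = θ^(−14) on θ ≥ max(2.6, 4.50) = 4.50.
This density is strictly decreasing in θ, so the posterior mode lies at the lower boundary of the support.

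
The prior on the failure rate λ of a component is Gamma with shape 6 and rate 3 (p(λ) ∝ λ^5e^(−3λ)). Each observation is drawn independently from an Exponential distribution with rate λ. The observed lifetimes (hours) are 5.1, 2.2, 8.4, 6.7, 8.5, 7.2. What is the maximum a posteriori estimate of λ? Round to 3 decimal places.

λ̂_MAP = 0.268

The Exponential(rate=λ) likelihood is ∝ λ^n e^(−λΣtᵢ). Here n = 6 and Σtᵢ = 5.1 + 2.2 + 8.4 + 6.7 + 8.5 + 7.2 = 38.1.
Posterior ∝ λ^5e^(−3λ) · λ^6e^(−38.1λ) = λ^11e^(−41.1λ), i.e. Gamma(12, 41.1).
Mode = (a−1)/b = 11/41.1 ≈ 0.268.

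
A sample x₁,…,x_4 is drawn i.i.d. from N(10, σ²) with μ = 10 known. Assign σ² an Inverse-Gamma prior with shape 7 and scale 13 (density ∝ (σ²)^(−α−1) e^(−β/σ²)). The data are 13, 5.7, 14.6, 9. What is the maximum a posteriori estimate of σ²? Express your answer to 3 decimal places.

Sum of squared deviations about the known mean: SS = (13−10)² + (5.7−10)² + (14.6−10)² + (9−10)² = 49.65.
The Normal likelihood contributes (σ²)^(−n/2) exp(−SS/(2σ²)), so the posterior is Inverse-Gamma(α + n/2, β + SS/2) = Inverse-Gamma(9, 37.825).
The mode of Inverse-Gamma(a, b) is b/(a+1) = 37.825/10 ≈ 3.783.

σ̂²_MAP = 3.783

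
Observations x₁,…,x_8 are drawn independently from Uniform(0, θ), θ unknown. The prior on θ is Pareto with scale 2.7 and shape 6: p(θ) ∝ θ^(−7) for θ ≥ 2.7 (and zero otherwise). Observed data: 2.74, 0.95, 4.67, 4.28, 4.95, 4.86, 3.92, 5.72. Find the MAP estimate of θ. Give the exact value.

θ̂_MAP = 5.72

The Uniform(0, θ) likelihood is θ^(−n) for θ ≥ max(xᵢ), zero otherwise. Here max(xᵢ) = 5.72.
Posterior ∝ θ^(−7) · θ^(−8) = θ^(−15) on θ ≥ max(2.7, 5.72) = 5.72.
This density is strictly decreasing in θ, so the posterior mode lies at the lower boundary of the support.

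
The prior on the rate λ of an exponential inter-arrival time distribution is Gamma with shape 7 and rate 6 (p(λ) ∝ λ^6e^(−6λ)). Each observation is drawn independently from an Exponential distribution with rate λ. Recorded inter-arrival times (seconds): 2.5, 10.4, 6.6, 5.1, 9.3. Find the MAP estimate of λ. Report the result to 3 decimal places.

The Exponential(rate=λ) likelihood is ∝ λ^n e^(−λΣtᵢ). Here n = 5 and Σtᵢ = 2.5 + 10.4 + 6.6 + 5.1 + 9.3 = 33.9.
Posterior ∝ λ^6e^(−6λ) · λ^5e^(−33.9λ) = λ^11e^(−39.9λ), i.e. Gamma(12, 39.9).
Mode = (a−1)/b = 11/39.9 ≈ 0.276.

λ̂_MAP = 0.276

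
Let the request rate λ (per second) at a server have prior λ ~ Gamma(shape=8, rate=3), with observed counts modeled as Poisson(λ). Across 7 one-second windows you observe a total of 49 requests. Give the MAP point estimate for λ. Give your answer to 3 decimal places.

Σxᵢ = 49, n = 7.
Posterior ∝ λ^7e^(−3λ) · λ^49e^(−7λ) = λ^56e^(−10λ), i.e. Gamma(shape=57, rate=10).
The mode of a Gamma(a, b) with a ≥ 1 (shape–rate) is (a−1)/b = 56/10 ≈ 5.600.

λ̂_MAP = 5.600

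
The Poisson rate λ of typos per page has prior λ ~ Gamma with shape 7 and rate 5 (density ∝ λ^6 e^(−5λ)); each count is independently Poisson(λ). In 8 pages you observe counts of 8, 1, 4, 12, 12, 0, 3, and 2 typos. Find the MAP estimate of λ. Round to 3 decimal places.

Σxᵢ = 8+1+4+12+12+0+3+2 = 42, with n = 8.
Posterior ∝ λ^6e^(−5λ) · λ^42e^(−8λ) = λ^48e^(−13λ), i.e. Gamma(shape=49, rate=13).
The mode of a Gamma(a, b) with a ≥ 1 (shape–rate) is (a−1)/b = 48/13 ≈ 3.692.

λ̂_MAP = 3.692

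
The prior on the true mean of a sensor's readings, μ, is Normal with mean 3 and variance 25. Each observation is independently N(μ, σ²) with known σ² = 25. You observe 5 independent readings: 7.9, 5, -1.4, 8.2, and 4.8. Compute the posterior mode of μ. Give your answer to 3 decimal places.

n = 5; x̄ = (7.9 + 5 + (-1.4) + 8.2 + 4.8)/5 = 24.5/5 = 4.9.
For a Normal prior and Normal likelihood with known variance, the posterior is Normal; its mode equals its mean, the precision-weighted average.
Prior precision 1/σ₀² = 1/25 = 0.04; data precision n/σ² = 5/25 = 0.2.
μ̂ = (0.04·3 + 0.2·4.9) / (0.04 + 0.2) = 1.1/0.24 = 55/12 ≈ 4.583.

μ̂_MAP = 4.583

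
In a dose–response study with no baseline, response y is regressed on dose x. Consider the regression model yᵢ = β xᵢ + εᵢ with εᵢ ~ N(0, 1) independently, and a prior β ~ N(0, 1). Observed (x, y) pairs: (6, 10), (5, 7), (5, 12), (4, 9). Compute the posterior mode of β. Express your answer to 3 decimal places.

log p(β | y) = −Σ(yᵢ − βxᵢ)²/(2·1) − β²/(2·1) + const.
Setting the derivative to zero: Σxᵢ(yᵢ − βxᵢ)/1 − β/1 = 0, so β = Σxᵢyᵢ / (Σxᵢ² + σ²/τ²).
Σxᵢyᵢ = 6·10 + 5·7 + 5·12 + 4·9 = 191; Σxᵢ² = 102; σ²/τ² = 1.
β̂_MAP = 191 / (102 + 1) = 191/103 ≈ 1.854.

β̂_MAP = 1.854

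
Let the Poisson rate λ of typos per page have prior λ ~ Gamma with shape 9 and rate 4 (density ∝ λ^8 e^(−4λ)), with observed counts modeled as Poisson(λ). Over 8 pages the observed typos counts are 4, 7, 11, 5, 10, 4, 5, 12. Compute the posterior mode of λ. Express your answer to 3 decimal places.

λ̂_MAP = 5.500

Σxᵢ = 4+7+11+5+10+4+5+12 = 58, with n = 8.
Posterior ∝ λ^8e^(−4λ) · λ^58e^(−8λ) = λ^66e^(−12λ), i.e. Gamma(shape=67, rate=12).
The mode of a Gamma(a, b) with a ≥ 1 (shape–rate) is (a−1)/b = 66/12 ≈ 5.500.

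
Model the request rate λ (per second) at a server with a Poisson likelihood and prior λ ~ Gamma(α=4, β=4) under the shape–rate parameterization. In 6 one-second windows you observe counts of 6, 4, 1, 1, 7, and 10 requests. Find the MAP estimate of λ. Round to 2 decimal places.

Σxᵢ = 6+4+1+1+7+10 = 29, with n = 6.
Posterior ∝ λ^3e^(−4λ) · λ^29e^(−6λ) = λ^32e^(−10λ), i.e. Gamma(shape=33, rate=10).
The mode of a Gamma(a, b) with a ≥ 1 (shape–rate) is (a−1)/b = 32/10 ≈ 3.20.

λ̂_MAP = 3.20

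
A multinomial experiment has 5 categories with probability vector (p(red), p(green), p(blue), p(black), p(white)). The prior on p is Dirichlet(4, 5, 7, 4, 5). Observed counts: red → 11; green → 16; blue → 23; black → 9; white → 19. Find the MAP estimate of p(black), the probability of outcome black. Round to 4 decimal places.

MAP estimate of p(black) = 0.1224

The posterior is Dirichlet(αᵢ + nᵢ) = Dirichlet(15, 21, 30, 13, 24).
For a Dirichlet(a₁,…,a_K) with all aᵢ > 1, the mode has j-th component (aⱼ − 1)/(Σaᵢ − K).
Here Σaᵢ = 103 and K = 5, so p(black) = (13 − 1)/(103 − 5) = 12/98 ≈ 0.1224.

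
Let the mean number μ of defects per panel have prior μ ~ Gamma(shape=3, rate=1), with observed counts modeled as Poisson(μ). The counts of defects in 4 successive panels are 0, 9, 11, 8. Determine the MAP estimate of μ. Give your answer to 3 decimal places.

Σxᵢ = 0+9+11+8 = 28, with n = 4.
Posterior ∝ μ^2e^(−1μ) · μ^28e^(−4μ) = μ^30e^(−5μ), i.e. Gamma(shape=31, rate=5).
The mode of a Gamma(a, b) with a ≥ 1 (shape–rate) is (a−1)/b = 30/5 ≈ 6.000.

μ̂_MAP = 6.000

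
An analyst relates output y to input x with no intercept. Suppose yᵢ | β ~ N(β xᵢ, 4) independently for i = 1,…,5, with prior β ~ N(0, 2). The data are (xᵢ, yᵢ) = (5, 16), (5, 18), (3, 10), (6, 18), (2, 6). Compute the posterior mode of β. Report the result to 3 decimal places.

β̂_MAP = 3.168

log p(β | y) = −Σ(yᵢ − βxᵢ)²/(2·4) − β²/(2·2) + const.
Setting the derivative to zero: Σxᵢ(yᵢ − βxᵢ)/4 − β/2 = 0, so β = Σxᵢyᵢ / (Σxᵢ² + σ²/τ²).
Σxᵢyᵢ = 5·16 + 5·18 + 3·10 + 6·18 + 2·6 = 320; Σxᵢ² = 99; σ²/τ² = 2.
β̂_MAP = 320 / (99 + 2) = 320/101 ≈ 3.168.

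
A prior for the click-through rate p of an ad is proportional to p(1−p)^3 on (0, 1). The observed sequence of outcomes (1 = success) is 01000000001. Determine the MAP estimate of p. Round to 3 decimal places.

p̂_MAP = 0.200

The prior density ∝ p(1−p)^3 is the kernel of Beta(2, 4).
Data: 2 successes in 11 trials (from the sequence). The binomial likelihood contributes p^2(1−p)^9, so the posterior is Beta(2+2, 4+9) = Beta(4, 13).
For Beta(a, b) with a, b > 1 the mode is (a−1)/(a+b−2) = 3/15 ≈ 0.200.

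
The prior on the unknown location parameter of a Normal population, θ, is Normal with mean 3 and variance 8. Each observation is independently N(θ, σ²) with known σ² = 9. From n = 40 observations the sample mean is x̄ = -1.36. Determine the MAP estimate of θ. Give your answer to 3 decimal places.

n = 40, x̄ = -1.36.
For a Normal prior and Normal likelihood with known variance, the posterior is Normal; its mode equals its mean, the precision-weighted average.
Prior precision 1/σ₀² = 1/8 = 0.125; data precision n/σ² = 40/9.
θ̂ = (0.125·3 + (40/9)·(-1.36)) / (0.125 + 40/9) = (-2041/360)/(329/72) = -2041/1645 ≈ -1.241.

θ̂_MAP = -1.241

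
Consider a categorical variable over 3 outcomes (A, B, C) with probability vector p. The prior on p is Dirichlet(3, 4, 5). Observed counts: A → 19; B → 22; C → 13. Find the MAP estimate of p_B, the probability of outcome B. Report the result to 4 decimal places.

MAP estimate of p_B = 0.3968

The posterior is Dirichlet(αᵢ + nᵢ) = Dirichlet(22, 26, 18).
For a Dirichlet(a₁,…,a_K) with all aᵢ > 1, the mode has j-th component (aⱼ − 1)/(Σaᵢ − K).
Here Σaᵢ = 66 and K = 3, so p_B = (26 − 1)/(66 − 3) = 25/63 ≈ 0.3968.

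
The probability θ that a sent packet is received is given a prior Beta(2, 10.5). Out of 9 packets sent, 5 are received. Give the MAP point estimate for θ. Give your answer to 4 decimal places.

θ̂_MAP = 0.3077

Prior: Beta(2, 10.5).
Data: 5 successes in 9 trials. The binomial likelihood contributes θ^5(1−θ)^4, so the posterior is Beta(2+5, 10.5+4) = Beta(7, 14.5).
For Beta(a, b) with a, b > 1 the mode is (a−1)/(a+b−2) = 6/19.5 ≈ 0.3077.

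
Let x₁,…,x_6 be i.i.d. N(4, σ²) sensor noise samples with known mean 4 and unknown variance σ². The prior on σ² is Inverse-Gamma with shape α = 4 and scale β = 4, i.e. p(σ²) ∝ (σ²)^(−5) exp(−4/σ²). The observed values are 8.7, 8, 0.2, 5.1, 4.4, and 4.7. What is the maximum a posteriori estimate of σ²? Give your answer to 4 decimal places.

σ̂²_MAP = 3.8994

Sum of squared deviations about the known mean: SS = (8.7−4)² + (8−4)² + (0.2−4)² + (5.1−4)² + (4.4−4)² + (4.7−4)² = 54.39.
The Normal likelihood contributes (σ²)^(−n/2) exp(−SS/(2σ²)), so the posterior is Inverse-Gamma(α + n/2, β + SS/2) = Inverse-Gamma(7, 31.195).
The mode of Inverse-Gamma(a, b) is b/(a+1) = 31.195/8 ≈ 3.8994.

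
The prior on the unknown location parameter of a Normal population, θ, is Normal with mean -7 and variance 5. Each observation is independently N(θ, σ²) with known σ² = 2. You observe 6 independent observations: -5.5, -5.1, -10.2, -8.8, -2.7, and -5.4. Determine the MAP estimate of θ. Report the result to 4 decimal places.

n = 6; x̄ = ((-5.5) + (-5.1) + (-10.2) + (-8.8) + (-2.7) + (-5.4))/6 = -37.7/6 = -377/60 ≈ -6.2833.
For a Normal prior and Normal likelihood with known variance, the posterior is Normal; its mode equals its mean, the precision-weighted average.
Prior precision 1/σ₀² = 1/5 = 0.2; data precision n/σ² = 6/2 = 3.
θ̂ = (0.2·(-7) + 3·(-377/60)) / (0.2 + 3) = (-20.25)/3.2 = -6.328125 ≈ -6.3281.

θ̂_MAP = -6.3281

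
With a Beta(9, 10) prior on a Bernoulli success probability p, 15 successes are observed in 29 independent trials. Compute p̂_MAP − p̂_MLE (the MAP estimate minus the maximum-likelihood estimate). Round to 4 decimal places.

Posterior is Beta(24, 24); MAP = (24−1)/(48−2) = 23/46 ≈ 0.50000.
MLE ignores the prior: p̂_MLE = k/n = 15/29 ≈ 0.51724.
Difference = 23/46 − 15/29 = -1/58 ≈ -0.0172.

MAP − MLE = -0.0172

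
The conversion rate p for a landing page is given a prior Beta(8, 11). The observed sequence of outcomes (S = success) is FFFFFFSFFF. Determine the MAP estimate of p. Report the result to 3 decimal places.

p̂_MAP = 0.296

Prior: Beta(8, 11).
Data: 1 success in 10 trials (from the sequence). The binomial likelihood contributes p(1−p)^9, so the posterior is Beta(8+1, 11+9) = Beta(9, 20).
For Beta(a, b) with a, b > 1 the mode is (a−1)/(a+b−2) = 8/27 ≈ 0.296.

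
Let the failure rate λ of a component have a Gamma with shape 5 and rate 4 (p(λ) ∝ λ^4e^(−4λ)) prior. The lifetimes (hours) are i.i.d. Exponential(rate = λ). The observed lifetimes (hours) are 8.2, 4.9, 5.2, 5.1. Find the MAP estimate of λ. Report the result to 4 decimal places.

The Exponential(rate=λ) likelihood is ∝ λ^n e^(−λΣtᵢ). Here n = 4 and Σtᵢ = 8.2 + 4.9 + 5.2 + 5.1 = 23.4.
Posterior ∝ λ^4e^(−4λ) · λ^4e^(−23.4λ) = λ^8e^(−27.4λ), i.e. Gamma(9, 27.4).
Mode = (a−1)/b = 8/27.4 ≈ 0.2920.

λ̂_MAP = 0.2920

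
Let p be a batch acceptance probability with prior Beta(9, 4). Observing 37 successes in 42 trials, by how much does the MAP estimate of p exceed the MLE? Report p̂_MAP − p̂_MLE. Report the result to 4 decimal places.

Posterior is Beta(46, 9); MAP = (46−1)/(55−2) = 45/53 ≈ 0.84906.
MLE ignores the prior: p̂_MLE = k/n = 37/42 ≈ 0.88095.
Difference = 45/53 − 37/42 = -71/2226 ≈ -0.0319.

MAP − MLE = -0.0319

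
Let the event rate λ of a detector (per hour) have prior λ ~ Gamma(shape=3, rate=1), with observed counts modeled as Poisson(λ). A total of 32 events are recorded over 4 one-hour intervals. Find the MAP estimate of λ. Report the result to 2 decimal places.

Σxᵢ = 32, n = 4.
Posterior ∝ λ^2e^(−1λ) · λ^32e^(−4λ) = λ^34e^(−5λ), i.e. Gamma(shape=35, rate=5).
The mode of a Gamma(a, b) with a ≥ 1 (shape–rate) is (a−1)/b = 34/5 ≈ 6.80.

λ̂_MAP = 6.80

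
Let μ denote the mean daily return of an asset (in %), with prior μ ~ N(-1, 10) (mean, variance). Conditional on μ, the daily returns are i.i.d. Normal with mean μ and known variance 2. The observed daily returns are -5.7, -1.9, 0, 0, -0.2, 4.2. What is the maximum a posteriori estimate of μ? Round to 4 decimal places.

n = 6; x̄ = ((-5.7) + (-1.9) + 0 + 0 + (-0.2) + 4.2)/6 = -3.6/6 = -0.6.
For a Normal prior and Normal likelihood with known variance, the posterior is Normal; its mode equals its mean, the precision-weighted average.
Prior precision 1/σ₀² = 1/10 = 0.1; data precision n/σ² = 6/2 = 3.
μ̂ = (0.1·(-1) + 3·(-0.6)) / (0.1 + 3) = (-1.9)/3.1 = -19/31 ≈ -0.6129.

μ̂_MAP = -0.6129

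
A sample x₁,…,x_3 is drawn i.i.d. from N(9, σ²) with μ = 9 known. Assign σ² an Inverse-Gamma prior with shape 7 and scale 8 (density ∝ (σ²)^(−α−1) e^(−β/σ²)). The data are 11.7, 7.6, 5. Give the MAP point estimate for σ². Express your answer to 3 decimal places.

Sum of squared deviations about the known mean: SS = (11.7−9)² + (7.6−9)² + (5−9)² = 25.25.
The Normal likelihood contributes (σ²)^(−n/2) exp(−SS/(2σ²)), so the posterior is Inverse-Gamma(α + n/2, β + SS/2) = Inverse-Gamma(8.5, 20.625).
The mode of Inverse-Gamma(a, b) is b/(a+1) = 20.625/9.5 ≈ 2.171.

σ̂²_MAP = 2.171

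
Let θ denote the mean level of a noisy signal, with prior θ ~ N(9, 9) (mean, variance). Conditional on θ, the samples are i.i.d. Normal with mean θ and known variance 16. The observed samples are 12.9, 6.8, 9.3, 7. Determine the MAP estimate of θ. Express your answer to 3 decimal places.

n = 4; x̄ = (12.9 + 6.8 + 9.3 + 7)/4 = 36/4 = 9.
For a Normal prior and Normal likelihood with known variance, the posterior is Normal; its mode equals its mean, the precision-weighted average.
Prior precision 1/σ₀² = 1/9; data precision n/σ² = 4/16 = 0.25.
θ̂ = ((1/9)·9 + 0.25·9) / (1/9 + 0.25) = 3.25/(13/36) = 9.000.

θ̂_MAP = 9.000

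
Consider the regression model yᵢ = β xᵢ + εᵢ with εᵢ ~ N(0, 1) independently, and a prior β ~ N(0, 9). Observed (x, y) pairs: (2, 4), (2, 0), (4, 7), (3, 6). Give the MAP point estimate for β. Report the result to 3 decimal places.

β̂_MAP = 1.631

log p(β | y) = −Σ(yᵢ − βxᵢ)²/(2·1) − β²/(2·9) + const.
Setting the derivative to zero: Σxᵢ(yᵢ − βxᵢ)/1 − β/9 = 0, so β = Σxᵢyᵢ / (Σxᵢ² + σ²/τ²).
Σxᵢyᵢ = 2·4 + 2·0 + 4·7 + 3·6 = 54; Σxᵢ² = 33; σ²/τ² = 1/9.
β̂_MAP = 54 / (33 + 1/9) = 54/(298/9) = 243/149 ≈ 1.631.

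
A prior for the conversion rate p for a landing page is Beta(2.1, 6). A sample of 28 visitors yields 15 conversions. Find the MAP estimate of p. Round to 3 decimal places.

p̂_MAP = 0.472

Prior: Beta(2.1, 6).
Data: 15 successes in 28 trials. The binomial likelihood contributes p^15(1−p)^13, so the posterior is Beta(2.1+15, 6+13) = Beta(17.1, 19).
For Beta(a, b) with a, b > 1 the mode is (a−1)/(a+b−2) = 16.1/34.1 ≈ 0.472.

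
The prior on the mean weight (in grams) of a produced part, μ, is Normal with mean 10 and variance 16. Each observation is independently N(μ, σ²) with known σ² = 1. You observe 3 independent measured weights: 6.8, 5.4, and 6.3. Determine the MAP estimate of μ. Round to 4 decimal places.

μ̂_MAP = 6.2449

n = 3; x̄ = (6.8 + 5.4 + 6.3)/3 = 18.5/3 = 37/6 ≈ 6.1667.
For a Normal prior and Normal likelihood with known variance, the posterior is Normal; its mode equals its mean, the precision-weighted average.
Prior precision 1/σ₀² = 1/16 = 0.0625; data precision n/σ² = 3/1 = 3.
μ̂ = (0.0625·10 + 3·(37/6)) / (0.0625 + 3) = 19.125/3.0625 = 306/49 ≈ 6.2449.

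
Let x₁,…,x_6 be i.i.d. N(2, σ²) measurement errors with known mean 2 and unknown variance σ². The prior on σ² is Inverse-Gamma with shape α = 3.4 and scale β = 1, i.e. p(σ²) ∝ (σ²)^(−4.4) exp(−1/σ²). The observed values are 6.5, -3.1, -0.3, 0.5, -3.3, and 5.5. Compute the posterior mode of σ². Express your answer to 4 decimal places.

σ̂²_MAP = 6.4959

Sum of squared deviations about the known mean: SS = (6.5−2)² + (-3.1−2)² + (-0.3−2)² + (0.5−2)² + (-3.3−2)² + (5.5−2)² = 94.14.
The Normal likelihood contributes (σ²)^(−n/2) exp(−SS/(2σ²)), so the posterior is Inverse-Gamma(α + n/2, β + SS/2) = Inverse-Gamma(6.4, 48.07).
The mode of Inverse-Gamma(a, b) is b/(a+1) = 48.07/7.4 ≈ 6.4959.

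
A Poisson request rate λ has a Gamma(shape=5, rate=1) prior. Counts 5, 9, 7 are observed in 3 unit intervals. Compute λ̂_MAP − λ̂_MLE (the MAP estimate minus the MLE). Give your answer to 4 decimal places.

MAP − MLE = -0.7500

Σxᵢ = 21. Posterior is Gamma(26, 4); MAP = (26−1)/4 = 25/4 ≈ 6.25000.
MLE = x̄ = 21/3 ≈ 7.00000.
Difference = 25/4 − 21/3 = -3/4 ≈ -0.7500.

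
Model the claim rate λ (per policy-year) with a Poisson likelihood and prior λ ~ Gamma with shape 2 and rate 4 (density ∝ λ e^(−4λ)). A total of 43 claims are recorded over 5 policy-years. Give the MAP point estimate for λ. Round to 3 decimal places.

Σxᵢ = 43, n = 5.
Posterior ∝ λe^(−4λ) · λ^43e^(−5λ) = λ^44e^(−9λ), i.e. Gamma(shape=45, rate=9).
The mode of a Gamma(a, b) with a ≥ 1 (shape–rate) is (a−1)/b = 44/9 ≈ 4.889.

λ̂_MAP = 4.889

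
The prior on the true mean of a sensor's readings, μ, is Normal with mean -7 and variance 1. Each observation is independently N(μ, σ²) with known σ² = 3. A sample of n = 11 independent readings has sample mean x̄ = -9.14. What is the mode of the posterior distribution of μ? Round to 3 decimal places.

n = 11, x̄ = -9.14.
For a Normal prior and Normal likelihood with known variance, the posterior is Normal; its mode equals its mean, the precision-weighted average.
Prior precision 1/σ₀² = 1/1 = 1; data precision n/σ² = 11/3.
μ̂ = (1·(-7) + (11/3)·(-9.14)) / (1 + 11/3) = (-6077/150)/(14/3) = -6077/700 ≈ -8.681.

μ̂_MAP = -8.681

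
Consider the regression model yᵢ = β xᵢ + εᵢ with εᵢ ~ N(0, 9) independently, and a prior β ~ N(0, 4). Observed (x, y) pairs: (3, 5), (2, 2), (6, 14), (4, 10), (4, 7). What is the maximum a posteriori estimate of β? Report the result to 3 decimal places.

β̂_MAP = 2.054

log p(β | y) = −Σ(yᵢ − βxᵢ)²/(2·9) − β²/(2·4) + const.
Setting the derivative to zero: Σxᵢ(yᵢ − βxᵢ)/9 − β/4 = 0, so β = Σxᵢyᵢ / (Σxᵢ² + σ²/τ²).
Σxᵢyᵢ = 3·5 + 2·2 + 6·14 + 4·10 + 4·7 = 171; Σxᵢ² = 81; σ²/τ² = 2.25.
β̂_MAP = 171 / (81 + 2.25) = 171/83.25 ≈ 2.054.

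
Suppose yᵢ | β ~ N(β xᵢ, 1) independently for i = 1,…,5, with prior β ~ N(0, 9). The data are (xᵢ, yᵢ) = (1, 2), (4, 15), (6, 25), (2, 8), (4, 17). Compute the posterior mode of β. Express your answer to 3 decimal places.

β̂_MAP = 4.049

log p(β | y) = −Σ(yᵢ − βxᵢ)²/(2·1) − β²/(2·9) + const.
Setting the derivative to zero: Σxᵢ(yᵢ − βxᵢ)/1 − β/9 = 0, so β = Σxᵢyᵢ / (Σxᵢ² + σ²/τ²).
Σxᵢyᵢ = 1·2 + 4·15 + 6·25 + 2·8 + 4·17 = 296; Σxᵢ² = 73; σ²/τ² = 1/9.
β̂_MAP = 296 / (73 + 1/9) = 296/(658/9) = 1332/329 ≈ 4.049.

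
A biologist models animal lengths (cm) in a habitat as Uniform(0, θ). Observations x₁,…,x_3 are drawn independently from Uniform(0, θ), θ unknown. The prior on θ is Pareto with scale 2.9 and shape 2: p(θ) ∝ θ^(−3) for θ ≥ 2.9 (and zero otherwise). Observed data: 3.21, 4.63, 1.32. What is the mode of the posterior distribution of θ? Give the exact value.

The Uniform(0, θ) likelihood is θ^(−n) for θ ≥ max(xᵢ), zero otherwise. Here max(xᵢ) = 4.63.
Posterior ∝ θ^(−3) · θ^(−3) = θ^(−6) on θ ≥ max(2.9, 4.63) = 4.63.
This density is strictly decreasing in θ, so the posterior mode lies at the lower boundary of the support.

θ̂_MAP = 4.63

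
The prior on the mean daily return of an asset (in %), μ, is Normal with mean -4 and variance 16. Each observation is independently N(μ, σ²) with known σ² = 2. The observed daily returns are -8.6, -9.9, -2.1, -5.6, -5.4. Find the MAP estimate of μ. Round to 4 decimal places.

n = 5; x̄ = ((-8.6) + (-9.9) + (-2.1) + (-5.6) + (-5.4))/5 = -31.6/5 = -6.32.
For a Normal prior and Normal likelihood with known variance, the posterior is Normal; its mode equals its mean, the precision-weighted average.
Prior precision 1/σ₀² = 1/16 = 0.0625; data precision n/σ² = 5/2 = 2.5.
μ̂ = (0.0625·(-4) + 2.5·(-6.32)) / (0.0625 + 2.5) = (-16.05)/2.5625 = -1284/205 ≈ -6.2634.

μ̂_MAP = -6.2634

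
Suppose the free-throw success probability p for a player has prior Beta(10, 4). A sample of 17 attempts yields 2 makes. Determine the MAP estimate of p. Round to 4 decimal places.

Prior: Beta(10, 4).
Data: 2 successes in 17 trials. The binomial likelihood contributes p^2(1−p)^15, so the posterior is Beta(10+2, 4+15) = Beta(12, 19).
For Beta(a, b) with a, b > 1 the mode is (a−1)/(a+b−2) = 11/29 ≈ 0.3793.

p̂_MAP = 0.3793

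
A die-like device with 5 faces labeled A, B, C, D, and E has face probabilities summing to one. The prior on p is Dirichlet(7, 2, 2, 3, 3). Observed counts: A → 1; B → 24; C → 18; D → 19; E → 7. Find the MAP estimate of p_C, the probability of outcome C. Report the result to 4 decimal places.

MAP estimate of p_C = 0.2346

The posterior is Dirichlet(αᵢ + nᵢ) = Dirichlet(8, 26, 20, 22, 10).
For a Dirichlet(a₁,…,a_K) with all aᵢ > 1, the mode has j-th component (aⱼ − 1)/(Σaᵢ − K).
Here Σaᵢ = 86 and K = 5, so p_C = (20 − 1)/(86 − 5) = 19/81 ≈ 0.2346.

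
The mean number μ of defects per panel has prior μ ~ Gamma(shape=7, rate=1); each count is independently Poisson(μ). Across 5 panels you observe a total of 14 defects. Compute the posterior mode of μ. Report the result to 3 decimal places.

μ̂_MAP = 3.333

Σxᵢ = 14, n = 5.
Posterior ∝ μ^6e^(−1μ) · μ^14e^(−5μ) = μ^20e^(−6μ), i.e. Gamma(shape=21, rate=6).
The mode of a Gamma(a, b) with a ≥ 1 (shape–rate) is (a−1)/b = 20/6 ≈ 3.333.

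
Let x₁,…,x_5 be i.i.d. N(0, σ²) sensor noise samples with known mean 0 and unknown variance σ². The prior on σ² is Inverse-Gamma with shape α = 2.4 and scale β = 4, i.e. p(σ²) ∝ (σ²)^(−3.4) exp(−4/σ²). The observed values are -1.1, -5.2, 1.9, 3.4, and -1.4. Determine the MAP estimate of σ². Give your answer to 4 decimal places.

Sum of squared deviations about the known mean: SS = (-1.1−0)² + (-5.2−0)² + (1.9−0)² + (3.4−0)² + (-1.4−0)² = 45.38.
The Normal likelihood contributes (σ²)^(−n/2) exp(−SS/(2σ²)), so the posterior is Inverse-Gamma(α + n/2, β + SS/2) = Inverse-Gamma(4.9, 26.69).
The mode of Inverse-Gamma(a, b) is b/(a+1) = 26.69/5.9 ≈ 4.5237.

σ̂²_MAP = 4.5237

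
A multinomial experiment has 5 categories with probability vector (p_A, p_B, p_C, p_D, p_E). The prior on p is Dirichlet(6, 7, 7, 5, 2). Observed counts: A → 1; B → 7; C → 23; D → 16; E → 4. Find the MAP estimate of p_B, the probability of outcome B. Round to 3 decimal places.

The posterior is Dirichlet(αᵢ + nᵢ) = Dirichlet(7, 14, 30, 21, 6).
For a Dirichlet(a₁,…,a_K) with all aᵢ > 1, the mode has j-th component (aⱼ − 1)/(Σaᵢ − K).
Here Σaᵢ = 78 and K = 5, so p_B = (14 − 1)/(78 − 5) = 13/73 ≈ 0.178.

MAP estimate of p_B = 0.178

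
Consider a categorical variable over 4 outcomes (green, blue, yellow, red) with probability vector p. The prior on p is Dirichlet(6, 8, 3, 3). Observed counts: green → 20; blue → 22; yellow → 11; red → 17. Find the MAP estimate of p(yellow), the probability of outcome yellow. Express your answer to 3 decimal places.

MAP estimate of p(yellow) = 0.151

The posterior is Dirichlet(αᵢ + nᵢ) = Dirichlet(26, 30, 14, 20).
For a Dirichlet(a₁,…,a_K) with all aᵢ > 1, the mode has j-th component (aⱼ − 1)/(Σaᵢ − K).
Here Σaᵢ = 90 and K = 4, so p(yellow) = (14 − 1)/(90 − 4) = 13/86 ≈ 0.151.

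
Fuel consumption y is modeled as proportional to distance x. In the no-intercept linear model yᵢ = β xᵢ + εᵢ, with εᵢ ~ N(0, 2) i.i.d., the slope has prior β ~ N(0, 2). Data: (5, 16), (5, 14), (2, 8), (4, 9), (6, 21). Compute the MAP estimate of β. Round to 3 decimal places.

β̂_MAP = 3.065

log p(β | y) = −Σ(yᵢ − βxᵢ)²/(2·2) − β²/(2·2) + const.
Setting the derivative to zero: Σxᵢ(yᵢ − βxᵢ)/2 − β/2 = 0, so β = Σxᵢyᵢ / (Σxᵢ² + σ²/τ²).
Σxᵢyᵢ = 5·16 + 5·14 + 2·8 + 4·9 + 6·21 = 328; Σxᵢ² = 106; σ²/τ² = 1.
β̂_MAP = 328 / (106 + 1) = 328/107 ≈ 3.065.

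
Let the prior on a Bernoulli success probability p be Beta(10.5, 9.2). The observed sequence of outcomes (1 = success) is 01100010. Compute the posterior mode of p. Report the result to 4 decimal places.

p̂_MAP = 0.4864

Prior: Beta(10.5, 9.2).
Data: 3 successes in 8 trials (from the sequence). The binomial likelihood contributes p^3(1−p)^5, so the posterior is Beta(10.5+3, 9.2+5) = Beta(13.5, 14.2).
For Beta(a, b) with a, b > 1 the mode is (a−1)/(a+b−2) = 12.5/25.7 ≈ 0.4864.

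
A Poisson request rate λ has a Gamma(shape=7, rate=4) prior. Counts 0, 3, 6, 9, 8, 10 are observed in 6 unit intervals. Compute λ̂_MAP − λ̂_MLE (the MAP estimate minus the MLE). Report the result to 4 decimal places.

MAP − MLE = -1.8000

Σxᵢ = 36. Posterior is Gamma(43, 10); MAP = (43−1)/10 = 42/10 ≈ 4.20000.
MLE = x̄ = 36/6 ≈ 6.00000.
Difference = 42/10 − 36/6 = -9/5 ≈ -1.8000.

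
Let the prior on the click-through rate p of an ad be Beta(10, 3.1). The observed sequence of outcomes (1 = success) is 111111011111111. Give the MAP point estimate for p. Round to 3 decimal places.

Prior: Beta(10, 3.1).
Data: 14 successes in 15 trials (from the sequence). The binomial likelihood contributes p^14(1−p)^1, so the posterior is Beta(10+14, 3.1+1) = Beta(24, 4.1).
For Beta(a, b) with a, b > 1 the mode is (a−1)/(a+b−2) = 23/26.1 ≈ 0.881.

p̂_MAP = 0.881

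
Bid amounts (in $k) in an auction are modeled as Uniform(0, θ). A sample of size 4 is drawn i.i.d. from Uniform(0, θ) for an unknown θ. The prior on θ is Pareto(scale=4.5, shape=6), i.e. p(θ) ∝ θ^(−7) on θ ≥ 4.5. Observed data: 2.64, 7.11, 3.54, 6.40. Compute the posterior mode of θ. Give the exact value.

The Uniform(0, θ) likelihood is θ^(−n) for θ ≥ max(xᵢ), zero otherwise. Here max(xᵢ) = 7.11.
Posterior ∝ θ^(−7) · θ^(−4) = θ^(−11) on θ ≥ max(4.5, 7.11) = 7.11.
This density is strictly decreasing in θ, so the posterior mode lies at the lower boundary of the support.

θ̂_MAP = 7.11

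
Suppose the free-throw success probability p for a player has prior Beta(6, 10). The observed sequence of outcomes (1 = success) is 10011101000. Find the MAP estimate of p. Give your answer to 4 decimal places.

p̂_MAP = 0.4000

Prior: Beta(6, 10).
Data: 5 successes in 11 trials (from the sequence). The binomial likelihood contributes p^5(1−p)^6, so the posterior is Beta(6+5, 10+6) = Beta(11, 16).
For Beta(a, b) with a, b > 1 the mode is (a−1)/(a+b−2) = 10/25 ≈ 0.4000.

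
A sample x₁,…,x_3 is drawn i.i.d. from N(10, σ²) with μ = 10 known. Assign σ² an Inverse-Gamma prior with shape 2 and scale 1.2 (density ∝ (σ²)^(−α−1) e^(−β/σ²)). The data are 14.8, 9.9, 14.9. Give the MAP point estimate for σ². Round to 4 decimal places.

σ̂²_MAP = 5.4956

Sum of squared deviations about the known mean: SS = (14.8−10)² + (9.9−10)² + (14.9−10)² = 47.06.
The Normal likelihood contributes (σ²)^(−n/2) exp(−SS/(2σ²)), so the posterior is Inverse-Gamma(α + n/2, β + SS/2) = Inverse-Gamma(3.5, 24.73).
The mode of Inverse-Gamma(a, b) is b/(a+1) = 24.73/4.5 ≈ 5.4956.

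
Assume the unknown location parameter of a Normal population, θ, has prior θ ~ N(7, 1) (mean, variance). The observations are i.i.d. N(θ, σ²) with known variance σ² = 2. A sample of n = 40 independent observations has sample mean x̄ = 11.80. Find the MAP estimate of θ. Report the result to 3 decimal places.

n = 40, x̄ = 11.80.
For a Normal prior and Normal likelihood with known variance, the posterior is Normal; its mode equals its mean, the precision-weighted average.
Prior precision 1/σ₀² = 1/1 = 1; data precision n/σ² = 40/2 = 20.
θ̂ = (1·7 + 20·11.8) / (1 + 20) = 243/21 = 81/7 ≈ 11.571.

θ̂_MAP = 11.571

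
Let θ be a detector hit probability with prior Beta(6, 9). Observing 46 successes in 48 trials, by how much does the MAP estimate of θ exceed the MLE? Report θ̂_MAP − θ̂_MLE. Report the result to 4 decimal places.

MAP − MLE = -0.1223

Posterior is Beta(52, 11); MAP = (52−1)/(63−2) = 51/61 ≈ 0.83607.
MLE ignores the prior: θ̂_MLE = k/n = 46/48 ≈ 0.95833.
Difference = 51/61 − 46/48 = -179/1464 ≈ -0.1223.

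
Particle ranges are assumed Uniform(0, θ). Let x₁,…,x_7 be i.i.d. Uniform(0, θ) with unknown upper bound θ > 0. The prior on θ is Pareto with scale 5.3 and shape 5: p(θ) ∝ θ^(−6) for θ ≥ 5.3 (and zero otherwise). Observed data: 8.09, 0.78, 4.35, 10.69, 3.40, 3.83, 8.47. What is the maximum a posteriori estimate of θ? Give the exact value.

θ̂_MAP = 10.69

The Uniform(0, θ) likelihood is θ^(−n) for θ ≥ max(xᵢ), zero otherwise. Here max(xᵢ) = 10.69.
Posterior ∝ θ^(−6) · θ^(−7) = θ^(−13) on θ ≥ max(5.3, 10.69) = 10.69.
This density is strictly decreasing in θ, so the posterior mode lies at the lower boundary of the support.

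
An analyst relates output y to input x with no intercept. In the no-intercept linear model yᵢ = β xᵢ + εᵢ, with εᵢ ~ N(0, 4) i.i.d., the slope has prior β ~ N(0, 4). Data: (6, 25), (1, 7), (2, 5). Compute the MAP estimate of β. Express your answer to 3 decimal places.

β̂_MAP = 3.976

log p(β | y) = −Σ(yᵢ − βxᵢ)²/(2·4) − β²/(2·4) + const.
Setting the derivative to zero: Σxᵢ(yᵢ − βxᵢ)/4 − β/4 = 0, so β = Σxᵢyᵢ / (Σxᵢ² + σ²/τ²).
Σxᵢyᵢ = 6·25 + 1·7 + 2·5 = 167; Σxᵢ² = 41; σ²/τ² = 1.
β̂_MAP = 167 / (41 + 1) = 167/42 ≈ 3.976.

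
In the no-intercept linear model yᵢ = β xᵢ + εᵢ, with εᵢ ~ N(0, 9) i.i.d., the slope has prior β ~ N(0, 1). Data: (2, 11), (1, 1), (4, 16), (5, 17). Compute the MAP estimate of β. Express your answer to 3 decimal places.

log p(β | y) = −Σ(yᵢ − βxᵢ)²/(2·9) − β²/(2·1) + const.
Setting the derivative to zero: Σxᵢ(yᵢ − βxᵢ)/9 − β/1 = 0, so β = Σxᵢyᵢ / (Σxᵢ² + σ²/τ²).
Σxᵢyᵢ = 2·11 + 1·1 + 4·16 + 5·17 = 172; Σxᵢ² = 46; σ²/τ² = 9.
β̂_MAP = 172 / (46 + 9) = 172/55 ≈ 3.127.

β̂_MAP = 3.127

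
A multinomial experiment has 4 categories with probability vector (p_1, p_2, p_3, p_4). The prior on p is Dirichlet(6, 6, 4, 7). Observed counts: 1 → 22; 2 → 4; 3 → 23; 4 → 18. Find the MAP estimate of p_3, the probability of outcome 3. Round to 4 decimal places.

MAP estimate: 0.3023

The posterior is Dirichlet(αᵢ + nᵢ) = Dirichlet(28, 10, 27, 25).
For a Dirichlet(a₁,…,a_K) with all aᵢ > 1, the mode has j-th component (aⱼ − 1)/(Σaᵢ − K).
Here Σaᵢ = 90 and K = 4, so p_3 = (27 − 1)/(90 − 4) = 26/86 ≈ 0.3023.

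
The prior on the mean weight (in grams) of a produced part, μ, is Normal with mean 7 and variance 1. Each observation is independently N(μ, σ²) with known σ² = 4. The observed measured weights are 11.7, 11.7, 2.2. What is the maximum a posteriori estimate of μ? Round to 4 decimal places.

μ̂_MAP = 7.6571

n = 3; x̄ = (11.7 + 11.7 + 2.2)/3 = 25.6/3 = 128/15 ≈ 8.5333.
For a Normal prior and Normal likelihood with known variance, the posterior is Normal; its mode equals its mean, the precision-weighted average.
Prior precision 1/σ₀² = 1/1 = 1; data precision n/σ² = 3/4 = 0.75.
μ̂ = (1·7 + 0.75·(128/15)) / (1 + 0.75) = 13.4/1.75 = 268/35 ≈ 7.6571.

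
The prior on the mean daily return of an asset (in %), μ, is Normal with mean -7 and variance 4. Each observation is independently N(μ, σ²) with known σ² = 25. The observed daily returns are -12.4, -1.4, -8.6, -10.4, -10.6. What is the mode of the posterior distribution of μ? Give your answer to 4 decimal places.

n = 5; x̄ = ((-12.4) + (-1.4) + (-8.6) + (-10.4) + (-10.6))/5 = -43.4/5 = -8.68.
For a Normal prior and Normal likelihood with known variance, the posterior is Normal; its mode equals its mean, the precision-weighted average.
Prior precision 1/σ₀² = 1/4 = 0.25; data precision n/σ² = 5/25 = 0.2.
μ̂ = (0.25·(-7) + 0.2·(-8.68)) / (0.25 + 0.2) = (-3.486)/0.45 = -581/75 ≈ -7.7467.

μ̂_MAP = -7.7467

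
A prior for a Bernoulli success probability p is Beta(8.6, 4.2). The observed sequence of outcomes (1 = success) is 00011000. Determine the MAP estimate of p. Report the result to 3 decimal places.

p̂_MAP = 0.511

Prior: Beta(8.6, 4.2).
Data: 2 successes in 8 trials (from the sequence). The binomial likelihood contributes p^2(1−p)^6, so the posterior is Beta(8.6+2, 4.2+6) = Beta(10.6, 10.2).
For Beta(a, b) with a, b > 1 the mode is (a−1)/(a+b−2) = 9.6/18.8 ≈ 0.511.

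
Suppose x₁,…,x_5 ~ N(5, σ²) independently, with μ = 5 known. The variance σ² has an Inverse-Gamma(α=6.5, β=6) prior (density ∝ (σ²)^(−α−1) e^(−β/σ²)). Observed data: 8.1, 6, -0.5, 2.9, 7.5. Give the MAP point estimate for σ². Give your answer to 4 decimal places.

Sum of squared deviations about the known mean: SS = (8.1−5)² + (6−5)² + (-0.5−5)² + (2.9−5)² + (7.5−5)² = 51.52.
The Normal likelihood contributes (σ²)^(−n/2) exp(−SS/(2σ²)), so the posterior is Inverse-Gamma(α + n/2, β + SS/2) = Inverse-Gamma(9, 31.76).
The mode of Inverse-Gamma(a, b) is b/(a+1) = 31.76/10 ≈ 3.1760.

σ̂²_MAP = 3.1760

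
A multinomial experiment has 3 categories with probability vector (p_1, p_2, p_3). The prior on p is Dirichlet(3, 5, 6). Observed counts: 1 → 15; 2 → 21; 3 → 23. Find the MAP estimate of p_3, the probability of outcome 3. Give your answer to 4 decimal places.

The posterior is Dirichlet(αᵢ + nᵢ) = Dirichlet(18, 26, 29).
For a Dirichlet(a₁,…,a_K) with all aᵢ > 1, the mode has j-th component (aⱼ − 1)/(Σaᵢ − K).
Here Σaᵢ = 73 and K = 3, so p_3 = (29 − 1)/(73 − 3) = 28/70 ≈ 0.4000.

MAP estimate: 0.4000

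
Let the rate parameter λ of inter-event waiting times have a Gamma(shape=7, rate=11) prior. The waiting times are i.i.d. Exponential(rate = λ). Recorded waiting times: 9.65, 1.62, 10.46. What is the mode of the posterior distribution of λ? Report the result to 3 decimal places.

The Exponential(rate=λ) likelihood is ∝ λ^n e^(−λΣtᵢ). Here n = 3 and Σtᵢ = 9.65 + 1.62 + 10.46 = 21.73.
Posterior ∝ λ^6e^(−11λ) · λ^3e^(−21.73λ) = λ^9e^(−32.73λ), i.e. Gamma(10, 32.73).
Mode = (a−1)/b = 9/32.73 ≈ 0.275.

λ̂_MAP = 0.275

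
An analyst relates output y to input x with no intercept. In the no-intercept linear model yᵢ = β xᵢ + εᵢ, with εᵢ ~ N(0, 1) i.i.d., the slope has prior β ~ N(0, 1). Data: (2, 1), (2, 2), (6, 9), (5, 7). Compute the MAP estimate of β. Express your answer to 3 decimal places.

β̂_MAP = 1.357

log p(β | y) = −Σ(yᵢ − βxᵢ)²/(2·1) − β²/(2·1) + const.
Setting the derivative to zero: Σxᵢ(yᵢ − βxᵢ)/1 − β/1 = 0, so β = Σxᵢyᵢ / (Σxᵢ² + σ²/τ²).
Σxᵢyᵢ = 2·1 + 2·2 + 6·9 + 5·7 = 95; Σxᵢ² = 69; σ²/τ² = 1.
β̂_MAP = 95 / (69 + 1) = 95/70 ≈ 1.357.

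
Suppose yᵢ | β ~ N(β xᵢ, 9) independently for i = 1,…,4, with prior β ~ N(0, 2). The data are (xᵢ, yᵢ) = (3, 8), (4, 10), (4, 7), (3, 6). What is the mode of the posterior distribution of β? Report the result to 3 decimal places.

β̂_MAP = 2.018

log p(β | y) = −Σ(yᵢ − βxᵢ)²/(2·9) − β²/(2·2) + const.
Setting the derivative to zero: Σxᵢ(yᵢ − βxᵢ)/9 − β/2 = 0, so β = Σxᵢyᵢ / (Σxᵢ² + σ²/τ²).
Σxᵢyᵢ = 3·8 + 4·10 + 4·7 + 3·6 = 110; Σxᵢ² = 50; σ²/τ² = 4.5.
β̂_MAP = 110 / (50 + 4.5) = 110/54.5 ≈ 2.018.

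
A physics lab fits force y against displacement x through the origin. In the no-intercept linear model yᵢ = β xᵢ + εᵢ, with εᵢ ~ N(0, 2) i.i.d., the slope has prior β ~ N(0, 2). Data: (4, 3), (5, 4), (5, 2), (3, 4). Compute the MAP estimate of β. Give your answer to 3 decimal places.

log p(β | y) = −Σ(yᵢ − βxᵢ)²/(2·2) − β²/(2·2) + const.
Setting the derivative to zero: Σxᵢ(yᵢ − βxᵢ)/2 − β/2 = 0, so β = Σxᵢyᵢ / (Σxᵢ² + σ²/τ²).
Σxᵢyᵢ = 4·3 + 5·4 + 5·2 + 3·4 = 54; Σxᵢ² = 75; σ²/τ² = 1.
β̂_MAP = 54 / (75 + 1) = 54/76 ≈ 0.711.

β̂_MAP = 0.711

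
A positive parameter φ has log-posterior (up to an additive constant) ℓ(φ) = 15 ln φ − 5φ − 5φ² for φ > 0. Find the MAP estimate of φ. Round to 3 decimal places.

φ̂_MAP = 1.000

ℓ'(φ) = 15/φ − 5 − 10φ. Setting this to zero and multiplying by φ: 10φ² + 5φ − 15 = 0.
φ = (−5 + √(5² + 4·10·15)) / (2·10) = (−5 + √625) / 20 = (−5 + 25)/20 = 1.
ℓ''(φ) = −15/φ² − 10 < 0, confirming a maximum.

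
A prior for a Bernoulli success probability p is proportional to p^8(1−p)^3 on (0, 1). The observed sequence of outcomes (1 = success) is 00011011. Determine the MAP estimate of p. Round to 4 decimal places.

The prior density ∝ p^8(1−p)^3 is the kernel of Beta(9, 4).
Data: 4 successes in 8 trials (from the sequence). The binomial likelihood contributes p^4(1−p)^4, so the posterior is Beta(9+4, 4+4) = Beta(13, 8).
For Beta(a, b) with a, b > 1 the mode is (a−1)/(a+b−2) = 12/19 ≈ 0.6316.

p̂_MAP = 0.6316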